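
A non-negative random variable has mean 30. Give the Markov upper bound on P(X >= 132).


Markov: P(X >= a) <= E[X]/a
P(X >= 132) <= 30/132 = 5/22

5/22


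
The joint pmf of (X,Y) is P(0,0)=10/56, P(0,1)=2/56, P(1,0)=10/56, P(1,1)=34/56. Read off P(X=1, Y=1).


Read from table: P(X=1, Y=1) = 34/56 = 17/28

17/28


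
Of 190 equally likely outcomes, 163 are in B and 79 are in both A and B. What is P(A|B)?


P(A|B) = P(A∩B)/P(B) = (79/190)/(163/190) = 79/163

79/163


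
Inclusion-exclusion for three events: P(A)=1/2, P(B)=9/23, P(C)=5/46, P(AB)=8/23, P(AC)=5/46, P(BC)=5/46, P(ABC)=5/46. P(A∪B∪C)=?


P(A∪B∪C) = P(A)+P(B)+P(C) - P(AB)-P(AC)-P(BC) + P(ABC)
= 1/2+9/23+5/46 - 8/23-5/46-5/46 + 5/46
= 25/46

25/46


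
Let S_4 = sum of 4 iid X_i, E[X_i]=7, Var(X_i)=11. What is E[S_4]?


E[S_n] = n*E[X_1] = 4*7 = 28

28


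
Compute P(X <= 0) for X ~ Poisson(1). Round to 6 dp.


P(X<=0) = e^(-1)*1^0/0!
≈ 0.3678794412
≈ 0.367879

0.367879


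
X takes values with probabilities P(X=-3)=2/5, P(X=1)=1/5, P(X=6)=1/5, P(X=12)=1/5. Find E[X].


E[X] = sum(x * P(x))
= -3*2/5 + 1*1/5 + 6*1/5 + 12*1/5
= 13/5

13/5


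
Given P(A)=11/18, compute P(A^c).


P(A') = 1 - P(A) = 1 - 11/18 = 7/18

7/18


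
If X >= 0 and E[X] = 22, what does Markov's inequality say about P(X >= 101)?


Markov: P(X >= a) <= E[X]/a
P(X >= 101) <= 22/101

22/101


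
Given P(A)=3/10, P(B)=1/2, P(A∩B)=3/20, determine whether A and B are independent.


P(A)*P(B) = 3/10*1/2 = 3/20
P(A∩B) = 3/20, which equals P(A)P(B), so independent

Yes, A and B are independent


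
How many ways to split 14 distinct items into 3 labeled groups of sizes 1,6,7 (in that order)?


14! = 87178291200
Denominator: 1!=1 * 6!=720 * 7!=5040
Coefficient = 87178291200 / 3628800 = 24024

24024


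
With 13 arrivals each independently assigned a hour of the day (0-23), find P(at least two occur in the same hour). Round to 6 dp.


P(all different) = prod((24-i)/24 for i=0..12) = 0.017734
P(at least one match) = 1 - 0.017734 = 0.982266

0.982266


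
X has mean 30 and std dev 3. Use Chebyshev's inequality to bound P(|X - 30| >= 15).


k = 15/3 = 5
Chebyshev: P(|X-mu| >= k*sigma) <= 1/k^2 = 1/5^2 = 1/25

1/25


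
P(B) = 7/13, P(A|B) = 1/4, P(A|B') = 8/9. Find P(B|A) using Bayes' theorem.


P(A) = P(A|B)P(B) + P(A|B')P(B') = 1/4*7/13 + 8/9*6/13 = 85/156
P(B|A) = P(A|B)P(B)/P(A) = (7/52)/(85/156) = 21/85

21/85


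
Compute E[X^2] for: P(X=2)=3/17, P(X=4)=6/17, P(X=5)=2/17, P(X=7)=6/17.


E[X^2] = sum(x^2 * P(x))
= 4*3/17 + 16*6/17 + 25*2/17 + 49*6/17
= 452/17

452/17


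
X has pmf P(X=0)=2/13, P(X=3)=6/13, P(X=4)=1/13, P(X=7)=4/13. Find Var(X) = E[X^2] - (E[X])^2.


E[X] = 50/13, E[X^2] = 266/13
Var(X) = E[X^2] - (E[X])^2 = 266/13 - (50/13)^2 = 958/169

958/169


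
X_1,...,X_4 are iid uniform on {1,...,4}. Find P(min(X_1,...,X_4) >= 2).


P(min >= 2) = P(all X_i >= 2) = (P(X_1 >= 2))^4
= (3/4)^4 = 81/256

81/256


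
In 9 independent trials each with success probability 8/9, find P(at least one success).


P(at least one) = 1 - P(none)
P(none) = (1 - 8/9)^9 = (1/9)^9 = 1/387420489
P(at least one) = 1 - 1/387420489 = 387420488/387420489

387420488/387420489


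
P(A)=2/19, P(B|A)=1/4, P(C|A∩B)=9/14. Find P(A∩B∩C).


P(A∩B∩C) = P(A) * P(B|A) * P(C|A∩B)
= 2/19 * 1/4 * 9/14
= 1/38 * 9/14 = 9/532

9/532


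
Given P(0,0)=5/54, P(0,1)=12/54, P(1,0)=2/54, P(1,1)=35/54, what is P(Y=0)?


P(Y=0) = P(0,0)+P(1,0) = 5/54 + 2/54 = 7/54

7/54


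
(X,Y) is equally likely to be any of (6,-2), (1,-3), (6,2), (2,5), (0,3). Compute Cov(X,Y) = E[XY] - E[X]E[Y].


E[X]=3, E[Y]=1, E[XY]=7/5
Cov(X,Y) = E[XY] - E[X]E[Y] = 7/5 - 3*1 = -8/5

-8/5


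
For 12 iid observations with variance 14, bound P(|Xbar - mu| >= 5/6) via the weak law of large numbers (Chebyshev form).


Var(Xbar) = Var(X)/n = 14/12
Chebyshev: P(|Xbar-mu| >= 5/6) <= Var(Xbar)/(5/6)^2 = (7/6)/(25/36) = 42/25
Bound exceeds 1, so trivial bound: 1

1


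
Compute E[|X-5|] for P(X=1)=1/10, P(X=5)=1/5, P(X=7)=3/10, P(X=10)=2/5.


E[|X-5|] = sum(g(x)*P(x))
= 4*1/10 + 0*1/5 + 2*3/10 + 5*2/5
= 3

3


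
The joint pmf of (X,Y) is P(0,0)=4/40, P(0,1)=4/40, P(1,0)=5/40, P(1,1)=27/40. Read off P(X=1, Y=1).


Read from table: P(X=1, Y=1) = 27/40

27/40


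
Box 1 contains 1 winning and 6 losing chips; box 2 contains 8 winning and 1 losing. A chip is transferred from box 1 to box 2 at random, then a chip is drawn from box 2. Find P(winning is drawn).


P(transfer winning) = 1/7; P(transfer losing) = 6/7
If winning transferred: Urn II has 9 winning of 10, so P(winning|winning moved) = 9/10
If losing transferred: Urn II has 8 winning of 10, so P(winning|losing moved) = 4/5
By total probability: P(winning) = 1/7*9/10 + 6/7*4/5 = 57/70

57/70


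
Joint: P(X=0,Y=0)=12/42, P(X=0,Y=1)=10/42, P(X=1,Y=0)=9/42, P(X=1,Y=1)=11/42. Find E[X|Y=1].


P(Y=1) = 21/42
E[X|Y=1] = (0*10 + 1*11)/21 = 11/21

11/21


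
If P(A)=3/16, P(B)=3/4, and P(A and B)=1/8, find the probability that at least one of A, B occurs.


P(A∪B) = P(A) + P(B) - P(A∩B)
= 3/16 + 3/4 - 1/8 = 13/16

13/16


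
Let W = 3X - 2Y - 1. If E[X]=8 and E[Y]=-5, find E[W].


E[3X - 2Y - 1] = 3*E[X] - 2*E[Y] - 1
= (3)*(8) + (-2)*(-5) + (-1)
= 24 + 10 - 1 = 33

33


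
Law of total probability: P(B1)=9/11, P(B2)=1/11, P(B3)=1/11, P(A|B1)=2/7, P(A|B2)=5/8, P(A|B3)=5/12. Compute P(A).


P(A) = P(A|B1)P(B1) + P(A|B2)P(B2) + P(A|B3)P(B3)
= 2/7*9/11 + 5/8*1/11 + 5/12*1/11
= 18/77 + 5/88 + 5/132 = 607/1848

607/1848


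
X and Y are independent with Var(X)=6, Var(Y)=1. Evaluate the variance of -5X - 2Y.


Independence => Cov(X,Y)=0
Var(-5X - 2Y) = (-5)^2*Var(X) + (-2)^2*Var(Y)
= 25*6 + 4*1 = 154

154


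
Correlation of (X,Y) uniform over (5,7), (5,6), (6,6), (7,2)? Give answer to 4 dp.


Cov(X,Y) = -1.4375, Var(X) = 0.6875, Var(Y) = 3.6875
rho = Cov/(sqrt(VarX)*sqrt(VarY)) = -0.9028

-0.9028


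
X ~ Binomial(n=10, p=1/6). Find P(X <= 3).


P(X<=3) = P(X=0) + P(X=1) + P(X=2) + P(X=3)
= 9765625/60466176 + 9765625/30233088 + 1953125/6718464 + 390625/2519424
= 390625/419904

390625/419904


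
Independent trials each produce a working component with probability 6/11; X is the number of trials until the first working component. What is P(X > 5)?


P(X > 5) = P(first 5 trials all fail) = (1-p)^5 = (5/11)^5 = 3125/161051

3125/161051


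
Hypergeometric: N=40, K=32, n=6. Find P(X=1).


P(X=1) = C(32,1)*C(8,5) / C(40,6)
= 32*56 / 3838380
= 1792/3838380 = 64/137085

64/137085


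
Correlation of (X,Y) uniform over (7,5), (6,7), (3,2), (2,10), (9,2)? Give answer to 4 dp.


Cov(X,Y) = -3.8800, Var(X) = 6.6400, Var(Y) = 9.3600
rho = Cov/(sqrt(VarX)*sqrt(VarY)) = -0.4922

-0.4922


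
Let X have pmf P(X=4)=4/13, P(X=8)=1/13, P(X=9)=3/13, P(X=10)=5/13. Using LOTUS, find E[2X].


E[2X] = sum(g(x)*P(x))
= 8*4/13 + 16*1/13 + 18*3/13 + 20*5/13
= 202/13

202/13


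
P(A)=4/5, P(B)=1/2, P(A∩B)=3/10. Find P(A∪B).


P(A∪B) = P(A) + P(B) - P(A∩B)
= 4/5 + 1/2 - 3/10 = 1

1


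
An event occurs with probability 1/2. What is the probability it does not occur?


P(A') = 1 - P(A) = 1 - 1/2 = 1/2

1/2


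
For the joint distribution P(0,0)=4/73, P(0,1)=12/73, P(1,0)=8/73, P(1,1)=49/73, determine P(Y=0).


P(Y=0) = P(0,0)+P(1,0) = 4/73 + 8/73 = 12/73

12/73


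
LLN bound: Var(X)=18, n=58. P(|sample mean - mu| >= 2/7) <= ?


Var(Xbar) = Var(X)/n = 18/58
Chebyshev: P(|Xbar-mu| >= 2/7) <= Var(Xbar)/(2/7)^2 = (9/29)/(4/49) = 441/116
Bound exceeds 1, so trivial bound: 1

1


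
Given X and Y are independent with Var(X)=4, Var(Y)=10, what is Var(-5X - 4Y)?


Independence => Cov(X,Y)=0
Var(-5X - 4Y) = (-5)^2*Var(X) + (-4)^2*Var(Y)
= 25*4 + 16*10 = 260

260


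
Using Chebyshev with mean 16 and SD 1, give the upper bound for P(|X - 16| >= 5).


k = 5/1 = 5
Chebyshev: P(|X-mu| >= k*sigma) <= 1/k^2 = 1/5^2 = 1/25

1/25


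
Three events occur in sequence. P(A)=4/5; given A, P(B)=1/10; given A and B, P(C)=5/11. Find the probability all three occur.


P(A∩B∩C) = P(A) * P(B|A) * P(C|A∩B)
= 4/5 * 1/10 * 5/11
= 2/25 * 5/11 = 2/55

2/55


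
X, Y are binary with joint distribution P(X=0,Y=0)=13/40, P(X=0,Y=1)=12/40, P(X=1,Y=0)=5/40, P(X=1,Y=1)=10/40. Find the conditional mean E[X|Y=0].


P(Y=0) = 18/40
E[X|Y=0] = (0*13 + 1*5)/18 = 5/18

5/18


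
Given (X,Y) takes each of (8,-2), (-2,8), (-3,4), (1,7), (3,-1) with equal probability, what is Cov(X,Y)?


E[X]=7/5, E[Y]=16/5, E[XY]=-8
Cov(X,Y) = E[XY] - E[X]E[Y] = -8 - 7/5*16/5 = -312/25

-312/25


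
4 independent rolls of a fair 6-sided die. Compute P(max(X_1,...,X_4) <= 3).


P(max <= 3) = P(all X_i <= 3) = (P(X_1 <= 3))^4
= (3/6)^4 = (1/2)^4 = 1/16

1/16


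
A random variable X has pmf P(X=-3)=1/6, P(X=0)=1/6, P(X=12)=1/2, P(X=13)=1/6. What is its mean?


E[X] = sum(x * P(x))
= -3*1/6 + 0*1/6 + 12*1/2 + 13*1/6
= 23/3

23/3


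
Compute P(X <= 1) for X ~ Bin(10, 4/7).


P(X<=1) = P(X=0) + P(X=1)
= 59049/282475249 + 787320/282475249
= 846369/282475249

846369/282475249


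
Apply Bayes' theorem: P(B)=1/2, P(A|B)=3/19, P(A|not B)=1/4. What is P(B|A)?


P(A) = P(A|B)P(B) + P(A|B')P(B') = 3/19*1/2 + 1/4*1/2 = 31/152
P(B|A) = P(A|B)P(B)/P(A) = (3/38)/(31/152) = 12/31

12/31


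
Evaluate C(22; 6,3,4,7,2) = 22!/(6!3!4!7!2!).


22! = 1124000727777607680000
Denominator: 6!=720 * 3!=6 * 4!=24 * 7!=5040 * 2!=2
Coefficient = 1124000727777607680000 / 1045094400 = 1075501627200

1075501627200


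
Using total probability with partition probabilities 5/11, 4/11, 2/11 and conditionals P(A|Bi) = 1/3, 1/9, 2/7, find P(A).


P(A) = P(A|B1)P(B1) + P(A|B2)P(B2) + P(A|B3)P(B3)
= 1/3*5/11 + 1/9*4/11 + 2/7*2/11
= 5/33 + 4/99 + 4/77 = 169/693

169/693


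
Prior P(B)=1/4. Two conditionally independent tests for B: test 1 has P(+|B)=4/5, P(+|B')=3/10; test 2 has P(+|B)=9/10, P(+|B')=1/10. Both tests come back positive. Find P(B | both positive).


After test 1: P(+) = 4/5*1/4 + 3/10*3/4 = 17/40
P(B|+) = (1/5)/(17/40) = 8/17
After test 2 (use post1 as new prior): P(+) = 9/10*8/17 + 1/10*9/17 = 81/170
P(B|+,+) = (36/85)/(81/170) = 8/9

8/9


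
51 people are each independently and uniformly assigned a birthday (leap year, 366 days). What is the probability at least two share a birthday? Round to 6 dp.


P(all different) = prod((366-i)/366 for i=0..50) = 0.025839
P(at least one match) = 1 - 0.025839 = 0.974161

0.974161


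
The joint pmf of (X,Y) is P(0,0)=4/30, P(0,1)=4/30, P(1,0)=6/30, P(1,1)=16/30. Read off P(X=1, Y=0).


Read from table: P(X=1, Y=0) = 6/30 = 1/5

1/5


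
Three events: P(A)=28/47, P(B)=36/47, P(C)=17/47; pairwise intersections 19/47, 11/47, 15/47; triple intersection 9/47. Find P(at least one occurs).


P(A∪B∪C) = P(A)+P(B)+P(C) - P(AB)-P(AC)-P(BC) + P(ABC)
= 28/47+36/47+17/47 - 19/47-11/47-15/47 + 9/47
= 45/47

45/47


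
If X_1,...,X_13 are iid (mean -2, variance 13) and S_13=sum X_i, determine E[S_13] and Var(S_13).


E[S_n] = n*mu = 13*-2 = -26
Var(S_n) = n*sigma^2 = 13*13 = 169

E[S_13]=-26, Var(S_13)=169


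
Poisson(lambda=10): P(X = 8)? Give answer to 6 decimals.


P(X=8) = e^(-10) * 10^8 / 8!
≈ 0.00004539992976 * 100000000 / 40320
≈ 0.112599

0.112599


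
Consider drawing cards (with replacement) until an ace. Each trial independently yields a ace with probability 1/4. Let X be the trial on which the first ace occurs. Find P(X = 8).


P(X=8) = (1-p)^7 * p = (3/4)^7 * 1/4
= 2187/16384 * 1/4 = 2187/65536

2187/65536


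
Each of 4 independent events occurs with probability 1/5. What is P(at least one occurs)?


P(at least one) = 1 - P(none)
P(none) = (1 - 1/5)^4 = (4/5)^4 = 256/625
P(at least one) = 1 - 256/625 = 369/625

369/625


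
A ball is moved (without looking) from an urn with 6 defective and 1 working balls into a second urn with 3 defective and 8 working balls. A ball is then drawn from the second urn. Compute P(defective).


P(transfer defective) = 6/7; P(transfer working) = 1/7
If defective transferred: Urn II has 4 defective of 12, so P(defective|defective moved) = 1/3
If working transferred: Urn II has 3 defective of 12, so P(defective|working moved) = 1/4
By total probability: P(defective) = 6/7*1/3 + 1/7*1/4 = 9/28

9/28


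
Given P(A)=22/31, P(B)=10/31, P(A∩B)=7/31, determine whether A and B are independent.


P(A)*P(B) = 22/31*10/31 = 220/961
P(A∩B) = 7/31 != 220/961, so not independent

No, A and B are not independent


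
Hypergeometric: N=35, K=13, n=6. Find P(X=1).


P(X=1) = C(13,1)*C(22,5) / C(35,6)
= 13*26334 / 1623160
= 342342/1623160 = 2223/10540

2223/10540


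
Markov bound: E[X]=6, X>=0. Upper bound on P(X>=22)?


Markov: P(X >= a) <= E[X]/a
P(X >= 22) <= 6/22 = 3/11

3/11


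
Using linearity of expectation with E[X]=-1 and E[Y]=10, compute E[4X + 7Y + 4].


E[4X + 7Y + 4] = 4*E[X] + 7*E[Y] + 4
= (4)*(-1) + (7)*(10) + (4)
= -4 + 70 + 4 = 70

70


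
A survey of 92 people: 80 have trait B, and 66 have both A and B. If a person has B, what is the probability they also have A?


P(A|B) = P(A∩B)/P(B) = (66/92)/(80/92) = 66/80 = 33/40

33/40


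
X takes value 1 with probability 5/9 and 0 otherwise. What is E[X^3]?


For Bernoulli: X in {0,1}
E[X^3] = 0^3*(1-5/9) + 1^3*5/9 = 5/9

5/9


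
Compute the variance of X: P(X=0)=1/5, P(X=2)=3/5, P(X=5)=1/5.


E[X] = 11/5, E[X^2] = 37/5
Var(X) = E[X^2] - (E[X])^2 = 37/5 - (11/5)^2 = 64/25

64/25


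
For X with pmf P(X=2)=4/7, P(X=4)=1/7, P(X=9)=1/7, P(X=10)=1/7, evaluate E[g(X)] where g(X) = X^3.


E[X^3] = sum(g(x)*P(x))
= 8*4/7 + 64*1/7 + 729*1/7 + 1000*1/7
= 1825/7

1825/7


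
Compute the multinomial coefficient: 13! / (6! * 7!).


13! = 6227020800
Denominator: 6!=720 * 7!=5040
Coefficient = 6227020800 / 3628800 = 1716

1716


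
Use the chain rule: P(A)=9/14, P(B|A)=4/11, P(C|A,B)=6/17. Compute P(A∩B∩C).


P(A∩B∩C) = P(A) * P(B|A) * P(C|A∩B)
= 9/14 * 4/11 * 6/17
= 18/77 * 6/17 = 108/1309

108/1309


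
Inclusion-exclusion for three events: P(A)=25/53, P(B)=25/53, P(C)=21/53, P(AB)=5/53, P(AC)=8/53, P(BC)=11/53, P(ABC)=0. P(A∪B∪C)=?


P(A∪B∪C) = P(A)+P(B)+P(C) - P(AB)-P(AC)-P(BC) + P(ABC)
= 25/53+25/53+21/53 - 5/53-8/53-11/53 + 0
= 47/53

47/53


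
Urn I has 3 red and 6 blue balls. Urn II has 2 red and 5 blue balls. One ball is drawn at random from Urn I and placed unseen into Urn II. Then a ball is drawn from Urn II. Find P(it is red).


P(transfer red) = 3/9 = 1/3; P(transfer blue) = 2/3
If red transferred: Urn II has 3 red of 8, so P(red|red moved) = 3/8
If blue transferred: Urn II has 2 red of 8, so P(red|blue moved) = 1/4
By total probability: P(red) = 1/3*3/8 + 2/3*1/4 = 7/24

7/24


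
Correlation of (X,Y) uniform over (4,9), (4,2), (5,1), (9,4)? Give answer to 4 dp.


Cov(X,Y) = -0.7500, Var(X) = 4.2500, Var(Y) = 9.5000
rho = Cov/(sqrt(VarX)*sqrt(VarY)) = -0.1180

-0.1180


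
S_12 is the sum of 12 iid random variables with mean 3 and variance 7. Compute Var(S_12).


By independence, Var(S_n) = n*Var(X_1) = 12*7 = 84

84


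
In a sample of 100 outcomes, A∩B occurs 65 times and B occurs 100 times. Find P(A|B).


P(A|B) = P(A∩B)/P(B) = (65/100)/(100/100) = 65/100 = 13/20

13/20


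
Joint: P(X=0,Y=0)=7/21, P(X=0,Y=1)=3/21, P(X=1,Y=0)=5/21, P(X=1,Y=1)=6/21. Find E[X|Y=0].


P(Y=0) = 12/21
E[X|Y=0] = (0*7 + 1*5)/12 = 5/12

5/12


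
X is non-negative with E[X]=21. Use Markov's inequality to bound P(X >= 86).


Markov: P(X >= a) <= E[X]/a
P(X >= 86) <= 21/86

21/86


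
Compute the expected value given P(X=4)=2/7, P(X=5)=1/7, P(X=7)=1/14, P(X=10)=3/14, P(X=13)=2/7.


E[X] = sum(x * P(x))
= 4*2/7 + 5*1/7 + 7*1/14 + 10*3/14 + 13*2/7
= 115/14

115/14


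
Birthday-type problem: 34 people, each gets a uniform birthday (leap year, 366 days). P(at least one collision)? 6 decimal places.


P(all different) = prod((366-i)/366 for i=0..33) = 0.205601
P(at least one match) = 1 - 0.205601 = 0.794399

0.794399


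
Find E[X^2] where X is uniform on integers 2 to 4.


E[X^2] = (1/3) * sum(x^2 for x=2..4)
= 29/3

29/3


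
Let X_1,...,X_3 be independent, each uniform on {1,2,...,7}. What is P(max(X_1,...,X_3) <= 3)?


P(max <= 3) = P(all X_i <= 3) = (P(X_1 <= 3))^3
= (3/7)^3 = 27/343

27/343


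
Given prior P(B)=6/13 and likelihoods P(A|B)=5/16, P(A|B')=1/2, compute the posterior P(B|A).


P(A) = P(A|B)P(B) + P(A|B')P(B') = 5/16*6/13 + 1/2*7/13 = 43/104
P(B|A) = P(A|B)P(B)/P(A) = (15/104)/(43/104) = 15/43

15/43


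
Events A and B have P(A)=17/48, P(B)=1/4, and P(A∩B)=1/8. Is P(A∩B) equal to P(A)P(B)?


P(A)*P(B) = 17/48*1/4 = 17/192
P(A∩B) = 1/8 != 17/192, so not independent

No, A and B are not independent


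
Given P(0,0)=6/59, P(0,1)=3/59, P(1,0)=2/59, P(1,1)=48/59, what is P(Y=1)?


P(Y=1) = P(0,1)+P(1,1) = 3/59 + 48/59 = 51/59

51/59


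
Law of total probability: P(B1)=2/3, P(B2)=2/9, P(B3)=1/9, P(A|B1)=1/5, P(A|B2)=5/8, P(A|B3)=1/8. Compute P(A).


P(A) = P(A|B1)P(B1) + P(A|B2)P(B2) + P(A|B3)P(B3)
= 1/5*2/3 + 5/8*2/9 + 1/8*1/9
= 2/15 + 5/36 + 1/72 = 103/360

103/360


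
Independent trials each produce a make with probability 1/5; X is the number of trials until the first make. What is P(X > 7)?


P(X > 7) = P(first 7 trials all fail) = (1-p)^7 = (4/5)^7 = 16384/78125

16384/78125


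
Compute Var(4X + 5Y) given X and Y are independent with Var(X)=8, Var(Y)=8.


Independence => Cov(X,Y)=0
Var(4X + 5Y) = 4^2*Var(X) + 5^2*Var(Y)
= 16*8 + 25*8 = 328

328


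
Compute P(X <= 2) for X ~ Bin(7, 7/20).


P(X<=2) = P(X=0) + P(X=1) + P(X=2)
= 62748517/1280000000 + 236513641/1280000000 + 382060497/1280000000
= 136264531/256000000

136264531/256000000


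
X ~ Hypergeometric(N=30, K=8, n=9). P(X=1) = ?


P(X=1) = C(8,1)*C(22,8) / C(30,9)
= 8*319770 / 14307150
= 2558160/14307150 = 7752/43355

7752/43355


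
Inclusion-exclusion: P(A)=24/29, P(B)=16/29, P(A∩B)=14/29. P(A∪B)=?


P(A∪B) = P(A) + P(B) - P(A∩B)
= 24/29 + 16/29 - 14/29 = 26/29

26/29


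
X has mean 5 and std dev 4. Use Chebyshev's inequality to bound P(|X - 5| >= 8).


k = 8/4 = 2
Chebyshev: P(|X-mu| >= k*sigma) <= 1/k^2 = 1/2^2 = 1/4

1/4


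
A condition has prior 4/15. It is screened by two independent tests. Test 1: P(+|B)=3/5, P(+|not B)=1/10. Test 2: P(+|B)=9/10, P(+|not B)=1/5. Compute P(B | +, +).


After test 1: P(+) = 3/5*4/15 + 1/10*11/15 = 7/30
P(B|+) = (4/25)/(7/30) = 24/35
After test 2 (use post1 as new prior): P(+) = 9/10*24/35 + 1/5*11/35 = 17/25
P(B|+,+) = (108/175)/(17/25) = 108/119

108/119


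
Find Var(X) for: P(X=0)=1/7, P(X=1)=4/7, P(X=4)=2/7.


E[X] = 12/7, E[X^2] = 36/7
Var(X) = E[X^2] - (E[X])^2 = 36/7 - (12/7)^2 = 108/49

108/49


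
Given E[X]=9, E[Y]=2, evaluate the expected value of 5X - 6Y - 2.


E[5X - 6Y - 2] = 5*E[X] - 6*E[Y] - 2
= (5)*(9) + (-6)*(2) + (-2)
= 45 - 12 - 2 = 31

31


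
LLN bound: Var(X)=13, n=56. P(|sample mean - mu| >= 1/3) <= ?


Var(Xbar) = Var(X)/n = 13/56
Chebyshev: P(|Xbar-mu| >= 1/3) <= Var(Xbar)/(1/3)^2 = (13/56)/(1/9) = 117/56
Bound exceeds 1, so trivial bound: 1

1


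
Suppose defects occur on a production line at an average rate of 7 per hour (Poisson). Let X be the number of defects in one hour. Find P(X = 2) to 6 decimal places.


P(X=2) = e^(-7) * 7^2 / 2!
≈ 0.0009118819656 * 49 / 2
≈ 0.022341

0.022341


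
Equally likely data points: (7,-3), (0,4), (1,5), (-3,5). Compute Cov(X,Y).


E[X]=5/4, E[Y]=11/4, E[XY]=-31/4
Cov(X,Y) = E[XY] - E[X]E[Y] = -31/4 - 5/4*11/4 = -179/16

-179/16


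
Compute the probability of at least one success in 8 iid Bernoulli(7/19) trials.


P(at least one) = 1 - P(none)
P(none) = (1 - 7/19)^8 = (12/19)^8 = 429981696/16983563041
P(at least one) = 1 - 429981696/16983563041 = 16553581345/16983563041

16553581345/16983563041


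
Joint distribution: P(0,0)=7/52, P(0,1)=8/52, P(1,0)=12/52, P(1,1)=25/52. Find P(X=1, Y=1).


Read from table: P(X=1, Y=1) = 25/52

25/52


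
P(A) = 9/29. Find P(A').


P(A') = 1 - P(A) = 1 - 9/29 = 20/29

20/29


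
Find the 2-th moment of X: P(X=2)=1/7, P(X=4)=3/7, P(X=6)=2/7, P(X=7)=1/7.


E[X^2] = sum(x^2 * P(x))
= 4*1/7 + 16*3/7 + 36*2/7 + 49*1/7
= 173/7

173/7


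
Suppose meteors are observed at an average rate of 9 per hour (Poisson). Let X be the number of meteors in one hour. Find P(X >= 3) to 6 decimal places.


P(X>=3) = 1 - P(X<=2) = 1 - (e^(-9)*9^0/0! + e^(-9)*9^1/1! + e^(-9)*9^2/2!)
≈ 1 - (0.0001234098 + 0.0011106882 + 0.0049980971)
= 1 - 0.0062321951 = 0.9937678049
≈ 0.993768

0.993768


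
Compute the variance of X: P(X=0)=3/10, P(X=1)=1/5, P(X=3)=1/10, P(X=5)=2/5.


E[X] = 5/2, E[X^2] = 111/10
Var(X) = E[X^2] - (E[X])^2 = 111/10 - (5/2)^2 = 97/20

97/20


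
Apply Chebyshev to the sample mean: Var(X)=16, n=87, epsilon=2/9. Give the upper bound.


Var(Xbar) = Var(X)/n = 16/87
Chebyshev: P(|Xbar-mu| >= 2/9) <= Var(Xbar)/(2/9)^2 = (16/87)/(4/81) = 108/29
Bound exceeds 1, so trivial bound: 1

1


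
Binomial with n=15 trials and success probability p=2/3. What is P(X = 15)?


P(X=15) = C(15,15) * p^15 * (1-p)^0
= 1 * 32768/14348907 * 1
= 32768/14348907

32768/14348907


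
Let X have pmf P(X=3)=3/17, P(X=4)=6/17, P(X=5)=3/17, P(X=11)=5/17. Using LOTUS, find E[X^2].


E[X^2] = sum(g(x)*P(x))
= 9*3/17 + 16*6/17 + 25*3/17 + 121*5/17
= 803/17

803/17


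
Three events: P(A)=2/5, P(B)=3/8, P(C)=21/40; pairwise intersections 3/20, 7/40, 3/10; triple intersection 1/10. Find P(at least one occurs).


P(A∪B∪C) = P(A)+P(B)+P(C) - P(AB)-P(AC)-P(BC) + P(ABC)
= 2/5+3/8+21/40 - 3/20-7/40-3/10 + 1/10
= 31/40

31/40


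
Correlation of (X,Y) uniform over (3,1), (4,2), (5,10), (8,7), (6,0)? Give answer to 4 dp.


Cov(X,Y) = 2.6000, Var(X) = 2.9600, Var(Y) = 14.8000
rho = Cov/(sqrt(VarX)*sqrt(VarY)) = 0.3928

0.3928


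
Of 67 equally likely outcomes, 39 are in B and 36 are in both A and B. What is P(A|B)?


P(A|B) = P(A∩B)/P(B) = (36/67)/(39/67) = 36/39 = 12/13

12/13


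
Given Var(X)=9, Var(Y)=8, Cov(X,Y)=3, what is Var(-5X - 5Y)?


Var(-5X - 5Y) = (-5)^2*Var(X) + (-5)^2*Var(Y) + 2*(-5)*(-5)*Cov(X,Y)
= 25*9 + 25*8 + 50*3
= 225 + 200 + 150 = 575

575


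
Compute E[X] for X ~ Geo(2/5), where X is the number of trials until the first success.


For geometric (trials until first success), E[X] = 1/p = 1/(2/5) = 5/2

5/2


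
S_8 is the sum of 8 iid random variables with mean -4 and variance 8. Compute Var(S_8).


By independence, Var(S_n) = n*Var(X_1) = 8*8 = 64

64


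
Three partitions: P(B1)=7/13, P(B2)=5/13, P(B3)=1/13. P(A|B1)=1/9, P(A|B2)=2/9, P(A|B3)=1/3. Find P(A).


P(A) = P(A|B1)P(B1) + P(A|B2)P(B2) + P(A|B3)P(B3)
= 1/9*7/13 + 2/9*5/13 + 1/3*1/13
= 7/117 + 10/117 + 1/39 = 20/117

20/117


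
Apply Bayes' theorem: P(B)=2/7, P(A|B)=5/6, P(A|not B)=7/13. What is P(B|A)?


P(A) = P(A|B)P(B) + P(A|B')P(B') = 5/6*2/7 + 7/13*5/7 = 170/273
P(B|A) = P(A|B)P(B)/P(A) = (5/21)/(170/273) = 13/34

13/34


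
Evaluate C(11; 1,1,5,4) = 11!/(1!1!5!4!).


11! = 39916800
Denominator: 1!=1 * 1!=1 * 5!=120 * 4!=24
Coefficient = 39916800 / 2880 = 13860

13860


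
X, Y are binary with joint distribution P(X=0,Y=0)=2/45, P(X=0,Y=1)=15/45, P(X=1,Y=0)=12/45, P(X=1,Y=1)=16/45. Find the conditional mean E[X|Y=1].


P(Y=1) = 31/45
E[X|Y=1] = (0*15 + 1*16)/31 = 16/31

16/31


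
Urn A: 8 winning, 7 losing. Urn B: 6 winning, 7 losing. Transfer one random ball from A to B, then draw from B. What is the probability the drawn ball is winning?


P(transfer winning) = 8/15; P(transfer losing) = 7/15
If winning transferred: Urn II has 7 winning of 14, so P(winning|winning moved) = 1/2
If losing transferred: Urn II has 6 winning of 14, so P(winning|losing moved) = 3/7
By total probability: P(winning) = 8/15*1/2 + 7/15*3/7 = 7/15

7/15


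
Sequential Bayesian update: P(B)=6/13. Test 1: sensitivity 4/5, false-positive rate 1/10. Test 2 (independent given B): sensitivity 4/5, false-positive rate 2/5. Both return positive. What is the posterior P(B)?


After test 1: P(+) = 4/5*6/13 + 1/10*7/13 = 11/26
P(B|+) = (24/65)/(11/26) = 48/55
After test 2 (use post1 as new prior): P(+) = 4/5*48/55 + 2/5*7/55 = 206/275
P(B|+,+) = (192/275)/(206/275) = 96/103

96/103


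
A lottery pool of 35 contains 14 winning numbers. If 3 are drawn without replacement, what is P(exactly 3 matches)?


P(X=3) = C(14,3)*C(21,0) / C(35,3)
= 364*1 / 6545
= 364/6545 = 52/935

52/935


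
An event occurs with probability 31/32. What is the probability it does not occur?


P(A') = 1 - P(A) = 1 - 31/32 = 1/32

1/32


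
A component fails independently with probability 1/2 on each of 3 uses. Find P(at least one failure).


P(at least one) = 1 - P(none)
P(none) = (1 - 1/2)^3 = (1/2)^3 = 1/8
P(at least one) = 1 - 1/8 = 7/8

7/8


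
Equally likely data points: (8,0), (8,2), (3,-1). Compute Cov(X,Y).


E[X]=19/3, E[Y]=1/3, E[XY]=13/3
Cov(X,Y) = E[XY] - E[X]E[Y] = 13/3 - 19/3*1/3 = 20/9

20/9


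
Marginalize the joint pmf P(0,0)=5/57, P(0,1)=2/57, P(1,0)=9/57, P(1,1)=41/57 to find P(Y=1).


P(Y=1) = P(0,1)+P(1,1) = 2/57 + 41/57 = 43/57

43/57


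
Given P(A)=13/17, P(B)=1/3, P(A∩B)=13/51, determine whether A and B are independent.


P(A)*P(B) = 13/17*1/3 = 13/51
P(A∩B) = 13/51, which equals P(A)P(B), so independent

Yes, A and B are independent


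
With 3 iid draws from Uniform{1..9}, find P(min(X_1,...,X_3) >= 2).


P(min >= 2) = P(all X_i >= 2) = (P(X_1 >= 2))^3
= (8/9)^3 = 512/729

512/729


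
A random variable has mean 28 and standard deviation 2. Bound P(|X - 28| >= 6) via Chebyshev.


k = 6/2 = 3
Chebyshev: P(|X-mu| >= k*sigma) <= 1/k^2 = 1/3^2 = 1/9

1/9


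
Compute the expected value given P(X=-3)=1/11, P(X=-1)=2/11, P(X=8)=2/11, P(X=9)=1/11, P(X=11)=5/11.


E[X] = sum(x * P(x))
= -3*1/11 - 1*2/11 + 8*2/11 + 9*1/11 + 11*5/11
= 75/11

75/11


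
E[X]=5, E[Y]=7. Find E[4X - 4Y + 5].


E[4X - 4Y + 5] = 4*E[X] - 4*E[Y] + 5
= (4)*(5) + (-4)*(7) + (5)
= 20 - 28 + 5 = -3

-3


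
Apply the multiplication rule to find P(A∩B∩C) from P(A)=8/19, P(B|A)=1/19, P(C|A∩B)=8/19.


P(A∩B∩C) = P(A) * P(B|A) * P(C|A∩B)
= 8/19 * 1/19 * 8/19
= 8/361 * 8/19 = 64/6859

64/6859


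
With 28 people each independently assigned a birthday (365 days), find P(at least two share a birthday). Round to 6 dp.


P(all different) = prod((365-i)/365 for i=0..27) = 0.345539
P(at least one match) = 1 - 0.345539 = 0.654461

0.654461


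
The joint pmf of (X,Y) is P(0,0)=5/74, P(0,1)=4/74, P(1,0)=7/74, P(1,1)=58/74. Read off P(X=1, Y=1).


Read from table: P(X=1, Y=1) = 58/74 = 29/37

29/37


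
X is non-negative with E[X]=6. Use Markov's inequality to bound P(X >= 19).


Markov: P(X >= a) <= E[X]/a
P(X >= 19) <= 6/19

6/19


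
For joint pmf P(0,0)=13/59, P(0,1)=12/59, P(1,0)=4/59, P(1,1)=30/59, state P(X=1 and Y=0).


Read from table: P(X=1, Y=0) = 4/59

4/59


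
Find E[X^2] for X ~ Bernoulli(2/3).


For Bernoulli: X in {0,1}
E[X^2] = 0^2*(1-2/3) + 1^2*2/3 = 2/3

2/3


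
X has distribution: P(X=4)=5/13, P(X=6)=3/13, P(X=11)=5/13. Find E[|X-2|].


E[|X-2|] = sum(g(x)*P(x))
= 2*5/13 + 4*3/13 + 9*5/13
= 67/13

67/13


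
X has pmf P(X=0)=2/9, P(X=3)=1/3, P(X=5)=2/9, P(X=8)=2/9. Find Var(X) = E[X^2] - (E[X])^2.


E[X] = 35/9, E[X^2] = 205/9
Var(X) = E[X^2] - (E[X])^2 = 205/9 - (35/9)^2 = 620/81

620/81


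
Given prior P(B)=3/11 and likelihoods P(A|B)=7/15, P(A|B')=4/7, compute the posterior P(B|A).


P(A) = P(A|B)P(B) + P(A|B')P(B') = 7/15*3/11 + 4/7*8/11 = 19/35
P(B|A) = P(A|B)P(B)/P(A) = (7/55)/(19/35) = 49/209

49/209


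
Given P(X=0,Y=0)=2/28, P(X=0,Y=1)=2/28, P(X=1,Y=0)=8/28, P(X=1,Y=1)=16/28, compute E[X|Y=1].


P(Y=1) = 18/28
E[X|Y=1] = (0*2 + 1*16)/18 = 16/18 = 8/9

8/9


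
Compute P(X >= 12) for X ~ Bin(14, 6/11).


P(X>=12) = P(X=12) + P(X=13) + P(X=14)
= 4952179814400/379749833583241 + 914248581120/379749833583241 + 78364164096/379749833583241
= 5944792559616/379749833583241

5944792559616/379749833583241


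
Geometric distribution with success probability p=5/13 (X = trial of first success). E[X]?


For geometric (trials until first success), E[X] = 1/p = 1/(5/13) = 13/5

13/5


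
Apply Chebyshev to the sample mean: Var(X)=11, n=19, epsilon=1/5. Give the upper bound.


Var(Xbar) = Var(X)/n = 11/19
Chebyshev: P(|Xbar-mu| >= 1/5) <= Var(Xbar)/(1/5)^2 = (11/19)/(1/25) = 275/19
Bound exceeds 1, so trivial bound: 1

1


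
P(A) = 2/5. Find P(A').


P(A') = 1 - P(A) = 1 - 2/5 = 3/5

3/5


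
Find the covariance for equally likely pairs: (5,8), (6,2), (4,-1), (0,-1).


E[X]=15/4, E[Y]=2, E[XY]=12
Cov(X,Y) = E[XY] - E[X]E[Y] = 12 - 15/4*2 = 9/2

9/2


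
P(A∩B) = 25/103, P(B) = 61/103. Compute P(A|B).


P(A|B) = P(A∩B)/P(B) = (25/103)/(61/103) = 25/61

25/61


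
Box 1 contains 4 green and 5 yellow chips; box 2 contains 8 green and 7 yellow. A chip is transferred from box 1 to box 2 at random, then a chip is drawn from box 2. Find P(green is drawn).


P(transfer green) = 4/9; P(transfer yellow) = 5/9
If green transferred: Urn II has 9 green of 16, so P(green|green moved) = 9/16
If yellow transferred: Urn II has 8 green of 16, so P(green|yellow moved) = 1/2
By total probability: P(green) = 4/9*9/16 + 5/9*1/2 = 19/36

19/36


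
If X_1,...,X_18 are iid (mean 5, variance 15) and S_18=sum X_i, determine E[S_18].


E[S_n] = n*E[X_1] = 18*5 = 90

90


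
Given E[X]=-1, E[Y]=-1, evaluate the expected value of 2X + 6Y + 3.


E[2X + 6Y + 3] = 2*E[X] + 6*E[Y] + 3
= (2)*(-1) + (6)*(-1) + (3)
= -2 - 6 + 3 = -5

-5


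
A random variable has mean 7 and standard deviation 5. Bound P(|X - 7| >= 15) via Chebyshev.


k = 15/5 = 3
Chebyshev: P(|X-mu| >= k*sigma) <= 1/k^2 = 1/3^2 = 1/9

1/9


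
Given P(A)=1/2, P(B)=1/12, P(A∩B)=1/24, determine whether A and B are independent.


P(A)*P(B) = 1/2*1/12 = 1/24
P(A∩B) = 1/24, which equals P(A)P(B), so independent

Yes, A and B are independent


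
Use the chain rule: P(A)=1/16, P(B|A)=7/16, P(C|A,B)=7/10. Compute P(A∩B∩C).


P(A∩B∩C) = P(A) * P(B|A) * P(C|A∩B)
= 1/16 * 7/16 * 7/10
= 7/256 * 7/10 = 49/2560

49/2560


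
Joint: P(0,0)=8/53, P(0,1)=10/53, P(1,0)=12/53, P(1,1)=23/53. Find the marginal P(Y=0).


P(Y=0) = P(0,0)+P(1,0) = 8/53 + 12/53 = 20/53

20/53


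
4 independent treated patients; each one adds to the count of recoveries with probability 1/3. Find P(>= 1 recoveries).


P(at least one) = 1 - P(none)
P(none) = (1 - 1/3)^4 = (2/3)^4 = 16/81
P(at least one) = 1 - 16/81 = 65/81

65/81


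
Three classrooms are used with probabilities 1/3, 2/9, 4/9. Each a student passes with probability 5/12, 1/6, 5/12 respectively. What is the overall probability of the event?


P(A) = P(A|B1)P(B1) + P(A|B2)P(B2) + P(A|B3)P(B3)
= 5/12*1/3 + 1/6*2/9 + 5/12*4/9
= 5/36 + 1/27 + 5/27 = 13/36

13/36


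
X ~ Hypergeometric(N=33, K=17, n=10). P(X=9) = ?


P(X=9) = C(17,9)*C(16,1) / C(33,10)
= 24310*16 / 92561040
= 388960/92561040 = 34/8091

34/8091


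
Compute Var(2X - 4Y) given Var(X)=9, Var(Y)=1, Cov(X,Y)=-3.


Var(2X - 4Y) = 2^2*Var(X) + (-4)^2*Var(Y) + 2*2*(-4)*Cov(X,Y)
= 4*9 + 16*1 - 16*(-3)
= 36 + 16 + 48 = 100

100


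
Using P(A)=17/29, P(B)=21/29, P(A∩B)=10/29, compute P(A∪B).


P(A∪B) = P(A) + P(B) - P(A∩B)
= 17/29 + 21/29 - 10/29 = 28/29

28/29


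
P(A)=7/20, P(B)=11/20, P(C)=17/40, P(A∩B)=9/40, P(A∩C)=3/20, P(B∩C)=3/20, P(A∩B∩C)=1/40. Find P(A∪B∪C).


P(A∪B∪C) = P(A)+P(B)+P(C) - P(AB)-P(AC)-P(BC) + P(ABC)
= 7/20+11/20+17/40 - 9/40-3/20-3/20 + 1/40
= 33/40

33/40


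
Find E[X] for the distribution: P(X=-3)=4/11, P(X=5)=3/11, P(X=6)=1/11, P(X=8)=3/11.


E[X] = sum(x * P(x))
= -3*4/11 + 5*3/11 + 6*1/11 + 8*3/11
= 3

3


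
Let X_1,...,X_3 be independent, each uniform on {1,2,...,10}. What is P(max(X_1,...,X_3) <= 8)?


P(max <= 8) = P(all X_i <= 8) = (P(X_1 <= 8))^3
= (8/10)^3 = (4/5)^3 = 64/125

64/125


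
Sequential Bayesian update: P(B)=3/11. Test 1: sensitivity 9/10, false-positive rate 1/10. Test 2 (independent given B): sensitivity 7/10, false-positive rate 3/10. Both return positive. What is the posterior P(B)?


After test 1: P(+) = 9/10*3/11 + 1/10*8/11 = 7/22
P(B|+) = (27/110)/(7/22) = 27/35
After test 2 (use post1 as new prior): P(+) = 7/10*27/35 + 3/10*8/35 = 213/350
P(B|+,+) = (27/50)/(213/350) = 63/71

63/71


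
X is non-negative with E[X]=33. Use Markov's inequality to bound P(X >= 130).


Markov: P(X >= a) <= E[X]/a
P(X >= 130) <= 33/130

33/130


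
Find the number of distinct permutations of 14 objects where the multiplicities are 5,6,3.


14! = 87178291200
Denominator: 5!=120 * 6!=720 * 3!=6
Coefficient = 87178291200 / 518400 = 168168

168168


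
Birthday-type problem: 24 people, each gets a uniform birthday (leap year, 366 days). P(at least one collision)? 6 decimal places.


P(all different) = prod((366-i)/366 for i=0..23) = 0.462654
P(at least one match) = 1 - 0.462654 = 0.537346

0.537346


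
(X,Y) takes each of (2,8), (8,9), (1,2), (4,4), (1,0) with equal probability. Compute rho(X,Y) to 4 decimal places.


Cov(X,Y) = 6.4800, Var(X) = 6.9600, Var(Y) = 11.8400
rho = Cov/(sqrt(VarX)*sqrt(VarY)) = 0.7138

0.7138


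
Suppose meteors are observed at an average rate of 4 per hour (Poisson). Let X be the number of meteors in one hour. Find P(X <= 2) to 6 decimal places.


P(X<=2) = e^(-4)*4^0/0! + e^(-4)*4^1/1! + e^(-4)*4^2/2!
≈ 0.0183156389 + 0.0732625556 + 0.1465251111
= 0.2381033056
≈ 0.238103

0.238103


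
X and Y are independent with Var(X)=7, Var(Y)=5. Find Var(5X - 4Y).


Independence => Cov(X,Y)=0
Var(5X - 4Y) = 5^2*Var(X) + (-4)^2*Var(Y)
= 25*7 + 16*5 = 255

255


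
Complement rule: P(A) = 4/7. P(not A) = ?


P(A') = 1 - P(A) = 1 - 4/7 = 3/7

3/7


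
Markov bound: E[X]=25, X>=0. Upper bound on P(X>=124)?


Markov: P(X >= a) <= E[X]/a
P(X >= 124) <= 25/124

25/124


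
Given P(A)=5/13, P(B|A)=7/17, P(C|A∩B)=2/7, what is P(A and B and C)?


P(A∩B∩C) = P(A) * P(B|A) * P(C|A∩B)
= 5/13 * 7/17 * 2/7
= 35/221 * 2/7 = 10/221

10/221


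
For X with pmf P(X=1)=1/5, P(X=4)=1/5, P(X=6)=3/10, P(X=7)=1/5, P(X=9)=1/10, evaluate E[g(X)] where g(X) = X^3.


E[X^3] = sum(g(x)*P(x))
= 1*1/5 + 64*1/5 + 216*3/10 + 343*1/5 + 729*1/10
= 2193/10

2193/10


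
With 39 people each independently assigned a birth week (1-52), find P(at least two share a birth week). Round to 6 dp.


P(all different) = prod((52-i)/52 for i=0..38) = 0.000000
P(at least one match) = 1 - 0.000000 = 1.000000

1.000000


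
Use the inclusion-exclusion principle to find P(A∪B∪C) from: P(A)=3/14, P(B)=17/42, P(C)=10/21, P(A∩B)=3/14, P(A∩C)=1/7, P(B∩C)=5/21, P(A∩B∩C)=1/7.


P(A∪B∪C) = P(A)+P(B)+P(C) - P(AB)-P(AC)-P(BC) + P(ABC)
= 3/14+17/42+10/21 - 3/14-1/7-5/21 + 1/7
= 9/14

9/14


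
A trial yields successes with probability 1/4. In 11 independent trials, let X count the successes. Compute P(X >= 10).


P(X>=10) = P(X=10) + P(X=11)
= 33/4194304 + 1/4194304
= 17/2097152

17/2097152


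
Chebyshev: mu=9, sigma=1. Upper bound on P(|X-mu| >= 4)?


k = 4/1 = 4
Chebyshev: P(|X-mu| >= k*sigma) <= 1/k^2 = 1/4^2 = 1/16

1/16


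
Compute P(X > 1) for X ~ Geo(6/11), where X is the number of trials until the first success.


P(X > 1) = P(first 1 trials all fail) = (1-p)^1 = (5/11)^1 = 5/11

5/11


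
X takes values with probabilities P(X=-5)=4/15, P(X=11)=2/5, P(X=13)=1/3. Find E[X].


E[X] = sum(x * P(x))
= -5*4/15 + 11*2/5 + 13*1/3
= 37/5

37/5


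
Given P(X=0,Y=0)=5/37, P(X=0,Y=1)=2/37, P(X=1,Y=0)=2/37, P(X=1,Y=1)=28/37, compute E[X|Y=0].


P(Y=0) = 7/37
E[X|Y=0] = (0*5 + 1*2)/7 = 2/7

2/7


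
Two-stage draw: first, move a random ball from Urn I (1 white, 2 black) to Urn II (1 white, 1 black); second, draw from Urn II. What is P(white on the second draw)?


P(transfer white) = 1/3; P(transfer black) = 2/3
If white transferred: Urn II has 2 white of 3, so P(white|white moved) = 2/3
If black transferred: Urn II has 1 white of 3, so P(white|black moved) = 1/3
By total probability: P(white) = 1/3*2/3 + 2/3*1/3 = 4/9

4/9


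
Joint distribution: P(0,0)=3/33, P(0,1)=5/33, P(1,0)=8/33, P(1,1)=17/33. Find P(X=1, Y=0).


Read from table: P(X=1, Y=0) = 8/33

8/33


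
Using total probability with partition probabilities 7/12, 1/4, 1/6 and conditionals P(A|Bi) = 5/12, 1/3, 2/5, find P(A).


P(A) = P(A|B1)P(B1) + P(A|B2)P(B2) + P(A|B3)P(B3)
= 5/12*7/12 + 1/3*1/4 + 2/5*1/6
= 35/144 + 1/12 + 1/15 = 283/720

283/720


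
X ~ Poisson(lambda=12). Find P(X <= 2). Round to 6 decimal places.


P(X<=2) = e^(-12)*12^0/0! + e^(-12)*12^1/1! + e^(-12)*12^2/2!
≈ 0.0000061442 + 0.0000737305 + 0.0004423833
= 0.0005222580
≈ 0.000522

0.000522


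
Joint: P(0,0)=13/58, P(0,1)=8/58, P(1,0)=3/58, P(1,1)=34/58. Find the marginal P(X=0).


P(X=0) = P(0,0)+P(0,1) = 13/58 + 8/58 = 21/58

21/58


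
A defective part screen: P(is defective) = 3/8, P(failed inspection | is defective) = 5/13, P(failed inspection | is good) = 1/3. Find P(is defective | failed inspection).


P(A) = P(A|B)P(B) + P(A|B')P(B') = 5/13*3/8 + 1/3*5/8 = 55/156
P(B|A) = P(A|B)P(B)/P(A) = (15/104)/(55/156) = 9/22

9/22


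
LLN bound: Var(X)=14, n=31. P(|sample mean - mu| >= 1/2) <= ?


Var(Xbar) = Var(X)/n = 14/31
Chebyshev: P(|Xbar-mu| >= 1/2) <= Var(Xbar)/(1/2)^2 = (14/31)/(1/4) = 56/31
Bound exceeds 1, so trivial bound: 1

1


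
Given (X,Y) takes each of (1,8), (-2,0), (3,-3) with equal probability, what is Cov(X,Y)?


E[X]=2/3, E[Y]=5/3, E[XY]=-1/3
Cov(X,Y) = E[XY] - E[X]E[Y] = -1/3 - 2/3*5/3 = -13/9

-13/9


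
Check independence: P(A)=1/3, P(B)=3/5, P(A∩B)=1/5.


P(A)*P(B) = 1/3*3/5 = 1/5
P(A∩B) = 1/5, which equals P(A)P(B), so independent

Yes, A and B are independent


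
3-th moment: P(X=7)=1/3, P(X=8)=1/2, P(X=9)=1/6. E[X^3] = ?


E[X^3] = sum(x^3 * P(x))
= 343*1/3 + 512*1/2 + 729*1/6
= 2951/6

2951/6


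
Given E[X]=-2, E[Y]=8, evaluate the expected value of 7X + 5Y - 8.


E[7X + 5Y - 8] = 7*E[X] + 5*E[Y] - 8
= (7)*(-2) + (5)*(8) + (-8)
= -14 + 40 - 8 = 18

18


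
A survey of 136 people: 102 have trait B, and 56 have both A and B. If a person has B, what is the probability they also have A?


P(A|B) = P(A∩B)/P(B) = (56/136)/(102/136) = 56/102 = 28/51

28/51


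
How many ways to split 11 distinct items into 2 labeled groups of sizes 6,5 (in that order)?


11! = 39916800
Denominator: 6!=720 * 5!=120
Coefficient = 39916800 / 86400 = 462

462


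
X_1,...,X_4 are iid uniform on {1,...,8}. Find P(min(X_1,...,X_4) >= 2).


P(min >= 2) = P(all X_i >= 2) = (P(X_1 >= 2))^4
= (7/8)^4 = 2401/4096

2401/4096


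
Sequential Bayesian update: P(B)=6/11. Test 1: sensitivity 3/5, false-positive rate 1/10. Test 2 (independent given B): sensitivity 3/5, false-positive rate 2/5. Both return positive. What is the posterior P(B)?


After test 1: P(+) = 3/5*6/11 + 1/10*5/11 = 41/110
P(B|+) = (18/55)/(41/110) = 36/41
After test 2 (use post1 as new prior): P(+) = 3/5*36/41 + 2/5*5/41 = 118/205
P(B|+,+) = (108/205)/(118/205) = 54/59

54/59


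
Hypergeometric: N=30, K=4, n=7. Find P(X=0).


P(X=0) = C(4,0)*C(26,7) / C(30,7)
= 1*657800 / 2035800
= 657800/2035800 = 253/783

253/783


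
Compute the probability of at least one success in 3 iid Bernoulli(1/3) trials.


P(at least one) = 1 - P(none)
P(none) = (1 - 1/3)^3 = (2/3)^3 = 8/27
P(at least one) = 1 - 8/27 = 19/27

19/27
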